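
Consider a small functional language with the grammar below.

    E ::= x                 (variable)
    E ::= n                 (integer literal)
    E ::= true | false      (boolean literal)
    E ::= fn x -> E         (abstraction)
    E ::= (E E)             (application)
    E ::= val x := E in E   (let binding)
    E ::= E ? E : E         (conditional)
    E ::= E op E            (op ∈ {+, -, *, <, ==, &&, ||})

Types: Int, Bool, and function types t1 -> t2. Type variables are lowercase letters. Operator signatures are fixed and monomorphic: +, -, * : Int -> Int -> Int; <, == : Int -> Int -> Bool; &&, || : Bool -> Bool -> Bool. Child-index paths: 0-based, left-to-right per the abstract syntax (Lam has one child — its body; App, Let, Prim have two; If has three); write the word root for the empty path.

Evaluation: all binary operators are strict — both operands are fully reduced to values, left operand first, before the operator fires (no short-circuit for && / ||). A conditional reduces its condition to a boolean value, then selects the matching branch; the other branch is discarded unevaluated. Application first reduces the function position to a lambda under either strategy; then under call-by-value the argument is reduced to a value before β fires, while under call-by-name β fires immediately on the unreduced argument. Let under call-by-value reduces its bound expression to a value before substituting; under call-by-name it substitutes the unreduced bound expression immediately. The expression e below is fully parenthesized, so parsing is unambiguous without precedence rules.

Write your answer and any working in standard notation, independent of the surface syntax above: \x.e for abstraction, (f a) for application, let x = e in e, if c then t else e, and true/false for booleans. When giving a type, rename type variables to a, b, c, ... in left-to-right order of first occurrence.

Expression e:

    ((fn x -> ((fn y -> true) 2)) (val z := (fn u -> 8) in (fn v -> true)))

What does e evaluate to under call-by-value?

Working:
step 0: ((\x.((\y.true) 2)) (let z = (\u.8) in (\v.true)))
step 1: [let@1] ((\x.((\y.true) 2)) (\v.true))
step 2: [beta@root] ((\y.true) 2)
step 3: [beta@root] true

Answer: true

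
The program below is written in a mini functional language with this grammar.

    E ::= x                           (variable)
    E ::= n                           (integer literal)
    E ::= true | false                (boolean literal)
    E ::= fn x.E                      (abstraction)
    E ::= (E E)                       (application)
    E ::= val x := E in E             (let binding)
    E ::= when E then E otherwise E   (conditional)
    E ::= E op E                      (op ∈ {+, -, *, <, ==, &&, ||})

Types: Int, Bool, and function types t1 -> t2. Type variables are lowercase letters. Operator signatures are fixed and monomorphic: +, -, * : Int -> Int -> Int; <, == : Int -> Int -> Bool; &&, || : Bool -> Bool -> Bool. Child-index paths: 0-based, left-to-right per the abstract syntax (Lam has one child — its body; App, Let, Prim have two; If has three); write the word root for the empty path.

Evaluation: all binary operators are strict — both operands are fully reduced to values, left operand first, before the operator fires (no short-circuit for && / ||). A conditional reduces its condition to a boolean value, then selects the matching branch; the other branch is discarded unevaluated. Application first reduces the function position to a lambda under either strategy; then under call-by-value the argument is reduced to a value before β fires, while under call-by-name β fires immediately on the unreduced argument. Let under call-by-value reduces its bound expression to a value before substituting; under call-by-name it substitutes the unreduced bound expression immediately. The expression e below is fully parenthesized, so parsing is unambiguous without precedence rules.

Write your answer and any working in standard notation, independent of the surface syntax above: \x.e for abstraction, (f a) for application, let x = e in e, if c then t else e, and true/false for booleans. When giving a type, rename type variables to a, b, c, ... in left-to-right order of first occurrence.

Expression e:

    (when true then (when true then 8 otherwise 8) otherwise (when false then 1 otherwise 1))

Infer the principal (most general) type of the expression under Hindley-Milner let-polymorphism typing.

Trace:
  unify Bool ~ Bool
  unify Bool ~ Bool
  unify Int ~ Int
  unify Bool ~ Bool
  unify Int ~ Int
  unify Int ~ Int

Answer: Int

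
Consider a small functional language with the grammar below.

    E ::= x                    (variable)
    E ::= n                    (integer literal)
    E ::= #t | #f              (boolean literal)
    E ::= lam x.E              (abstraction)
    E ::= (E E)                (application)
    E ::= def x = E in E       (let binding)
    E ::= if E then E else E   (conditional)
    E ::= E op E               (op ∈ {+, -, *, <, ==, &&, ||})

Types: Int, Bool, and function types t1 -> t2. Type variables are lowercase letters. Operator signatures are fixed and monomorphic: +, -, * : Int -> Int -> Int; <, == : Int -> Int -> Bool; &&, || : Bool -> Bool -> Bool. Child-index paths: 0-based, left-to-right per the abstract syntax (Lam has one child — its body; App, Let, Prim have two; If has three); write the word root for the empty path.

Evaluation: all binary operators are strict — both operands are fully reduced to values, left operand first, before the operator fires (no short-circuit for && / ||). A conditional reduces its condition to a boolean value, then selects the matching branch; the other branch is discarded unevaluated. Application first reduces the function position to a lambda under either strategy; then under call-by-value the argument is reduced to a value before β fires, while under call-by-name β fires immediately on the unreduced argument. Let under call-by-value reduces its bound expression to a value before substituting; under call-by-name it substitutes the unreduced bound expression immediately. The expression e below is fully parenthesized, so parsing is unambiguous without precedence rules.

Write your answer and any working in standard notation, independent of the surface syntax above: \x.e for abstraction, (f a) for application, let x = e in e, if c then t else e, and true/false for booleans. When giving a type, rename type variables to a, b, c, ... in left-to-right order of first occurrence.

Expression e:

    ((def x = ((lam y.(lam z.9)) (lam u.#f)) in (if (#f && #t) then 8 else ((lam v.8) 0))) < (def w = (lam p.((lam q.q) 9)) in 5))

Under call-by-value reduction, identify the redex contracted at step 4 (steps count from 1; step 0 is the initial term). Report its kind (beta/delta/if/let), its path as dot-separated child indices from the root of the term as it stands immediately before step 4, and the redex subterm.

Answer: if at 0 : (if false then 8 else ((\v.8) 0))

Trace:
step 0: ((let x = ((\y.(\z.9)) (\u.false)) in (if (false && true) then 8 else ((\v.8) 0))) < (let w = (\p.((\q.q) 9)) in 5))
step 1: [beta@0.0] ((let x = (\z.9) in (if (false && true) then 8 else ((\v.8) 0))) < (let w = (\p.((\q.q) 9)) in 5))
step 2: [let@0] ((if (false && true) then 8 else ((\v.8) 0)) < (let w = (\p.((\q.q) 9)) in 5))
step 3: [delta@0.0] ((if false then 8 else ((\v.8) 0)) < (let w = (\p.((\q.q) 9)) in 5))
step 4: [if@0] (((\v.8) 0) < (let w = (\p.((\q.q) 9)) in 5))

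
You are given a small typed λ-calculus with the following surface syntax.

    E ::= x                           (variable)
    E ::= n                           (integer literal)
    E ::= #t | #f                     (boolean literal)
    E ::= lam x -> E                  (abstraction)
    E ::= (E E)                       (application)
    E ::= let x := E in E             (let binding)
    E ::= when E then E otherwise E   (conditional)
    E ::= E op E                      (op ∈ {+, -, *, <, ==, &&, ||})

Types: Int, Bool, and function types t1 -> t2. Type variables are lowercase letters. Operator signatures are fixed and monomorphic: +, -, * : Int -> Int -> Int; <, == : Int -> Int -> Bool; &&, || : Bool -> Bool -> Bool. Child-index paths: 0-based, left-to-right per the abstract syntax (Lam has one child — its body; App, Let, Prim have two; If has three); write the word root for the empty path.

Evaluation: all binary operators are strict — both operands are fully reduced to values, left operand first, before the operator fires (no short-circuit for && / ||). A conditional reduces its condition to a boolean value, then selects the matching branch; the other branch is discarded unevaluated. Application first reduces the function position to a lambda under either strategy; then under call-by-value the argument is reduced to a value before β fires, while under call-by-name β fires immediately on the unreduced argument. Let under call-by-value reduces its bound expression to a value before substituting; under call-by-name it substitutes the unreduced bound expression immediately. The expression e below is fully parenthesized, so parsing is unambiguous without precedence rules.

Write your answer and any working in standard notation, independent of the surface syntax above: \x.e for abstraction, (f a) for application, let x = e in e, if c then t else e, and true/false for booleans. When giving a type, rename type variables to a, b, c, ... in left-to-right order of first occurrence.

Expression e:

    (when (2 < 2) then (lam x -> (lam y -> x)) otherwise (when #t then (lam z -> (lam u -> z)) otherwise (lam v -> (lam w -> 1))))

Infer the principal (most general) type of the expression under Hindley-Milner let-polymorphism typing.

Answer: Int -> a -> Int

Derivation:
  unify Int ~ Int
  unify Int ~ Int
  unify Bool ~ Bool
x : a
\y._ : b -> a
\x._ : a -> b -> a
  unify Bool ~ Bool
z : c
\u._ : d -> c
\z._ : c -> d -> c
\w._ : f -> Int
\v._ : e -> f -> Int
  unify c -> d -> c ~ e -> f -> Int
  unify c ~ e
  unify d -> e ~ f -> Int
  unify d ~ f
  unify e ~ Int
  unify a -> b -> a ~ Int -> f -> Int
  unify a ~ Int
  unify b -> Int ~ f -> Int
  unify b ~ f
  unify Int ~ Int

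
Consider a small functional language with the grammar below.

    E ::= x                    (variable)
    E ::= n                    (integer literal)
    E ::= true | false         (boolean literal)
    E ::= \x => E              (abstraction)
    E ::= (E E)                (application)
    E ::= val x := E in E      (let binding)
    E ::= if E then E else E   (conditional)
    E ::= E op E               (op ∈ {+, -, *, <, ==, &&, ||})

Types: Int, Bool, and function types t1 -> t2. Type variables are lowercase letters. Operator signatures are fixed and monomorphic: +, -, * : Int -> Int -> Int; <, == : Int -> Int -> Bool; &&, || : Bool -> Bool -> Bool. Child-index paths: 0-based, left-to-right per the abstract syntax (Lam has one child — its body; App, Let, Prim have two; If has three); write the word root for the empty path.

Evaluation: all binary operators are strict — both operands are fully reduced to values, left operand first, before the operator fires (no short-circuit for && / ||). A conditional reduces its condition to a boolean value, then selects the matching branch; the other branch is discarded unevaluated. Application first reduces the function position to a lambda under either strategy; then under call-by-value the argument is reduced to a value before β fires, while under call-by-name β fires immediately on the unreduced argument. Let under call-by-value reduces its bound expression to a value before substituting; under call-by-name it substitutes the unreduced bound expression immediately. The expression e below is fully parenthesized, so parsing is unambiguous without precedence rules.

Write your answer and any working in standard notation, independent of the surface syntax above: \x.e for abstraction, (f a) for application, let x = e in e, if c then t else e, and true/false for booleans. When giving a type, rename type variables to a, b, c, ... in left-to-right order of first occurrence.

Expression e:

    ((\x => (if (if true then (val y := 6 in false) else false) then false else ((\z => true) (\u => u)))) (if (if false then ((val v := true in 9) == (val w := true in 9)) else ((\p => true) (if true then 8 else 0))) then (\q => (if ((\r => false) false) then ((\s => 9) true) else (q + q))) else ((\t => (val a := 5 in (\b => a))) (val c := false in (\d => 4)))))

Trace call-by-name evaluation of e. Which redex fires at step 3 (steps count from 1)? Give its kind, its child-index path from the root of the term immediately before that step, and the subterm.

Derivation:
step 0: ((\x.(if (if true then (let y = 6 in false) else false) then false else ((\z.true) (\u.u)))) (if (if false then ((let v = true in 9) == (let w = true in 9)) else ((\p.true) (if true then 8 else 0))) then (\q.(if ((\r.false) false) then ((\s.9) true) else (q + q))) else ((\t.(let a = 5 in (\b.a))) (let c = false in (\d.4)))))
step 1: [beta@root] (if (if true then (let y = 6 in false) else false) then false else ((\z.true) (\u.u)))
step 2: [if@0] (if (let y = 6 in false) then false else ((\z.true) (\u.u)))
step 3: [let@0] (if false then false else ((\z.true) (\u.u)))

Answer: let at 0 : (let y = 6 in false)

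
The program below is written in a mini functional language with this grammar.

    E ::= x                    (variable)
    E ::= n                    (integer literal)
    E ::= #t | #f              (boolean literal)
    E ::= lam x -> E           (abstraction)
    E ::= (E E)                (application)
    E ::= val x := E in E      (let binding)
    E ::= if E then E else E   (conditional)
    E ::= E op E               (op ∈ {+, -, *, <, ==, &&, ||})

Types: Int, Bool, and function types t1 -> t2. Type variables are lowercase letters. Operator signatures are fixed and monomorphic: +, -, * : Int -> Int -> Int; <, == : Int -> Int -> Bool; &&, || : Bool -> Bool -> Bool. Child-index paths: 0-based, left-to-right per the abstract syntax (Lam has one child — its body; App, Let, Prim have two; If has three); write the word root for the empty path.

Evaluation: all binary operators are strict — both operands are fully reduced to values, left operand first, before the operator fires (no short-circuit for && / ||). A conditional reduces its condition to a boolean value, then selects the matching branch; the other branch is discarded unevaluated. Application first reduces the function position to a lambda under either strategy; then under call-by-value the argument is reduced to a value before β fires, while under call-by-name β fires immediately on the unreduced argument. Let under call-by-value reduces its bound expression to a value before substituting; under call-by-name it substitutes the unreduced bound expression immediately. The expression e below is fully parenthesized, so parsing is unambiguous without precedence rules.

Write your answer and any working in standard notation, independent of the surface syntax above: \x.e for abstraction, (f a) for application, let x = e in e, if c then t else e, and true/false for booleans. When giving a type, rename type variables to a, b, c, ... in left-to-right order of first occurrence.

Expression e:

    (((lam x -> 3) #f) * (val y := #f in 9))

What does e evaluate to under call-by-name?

Trace:
step 0: (((\x.3) false) * (let y = false in 9))
step 1: [beta@0] (3 * (let y = false in 9))
step 2: [let@1] (3 * 9)
step 3: [delta@root] 27

Answer: 27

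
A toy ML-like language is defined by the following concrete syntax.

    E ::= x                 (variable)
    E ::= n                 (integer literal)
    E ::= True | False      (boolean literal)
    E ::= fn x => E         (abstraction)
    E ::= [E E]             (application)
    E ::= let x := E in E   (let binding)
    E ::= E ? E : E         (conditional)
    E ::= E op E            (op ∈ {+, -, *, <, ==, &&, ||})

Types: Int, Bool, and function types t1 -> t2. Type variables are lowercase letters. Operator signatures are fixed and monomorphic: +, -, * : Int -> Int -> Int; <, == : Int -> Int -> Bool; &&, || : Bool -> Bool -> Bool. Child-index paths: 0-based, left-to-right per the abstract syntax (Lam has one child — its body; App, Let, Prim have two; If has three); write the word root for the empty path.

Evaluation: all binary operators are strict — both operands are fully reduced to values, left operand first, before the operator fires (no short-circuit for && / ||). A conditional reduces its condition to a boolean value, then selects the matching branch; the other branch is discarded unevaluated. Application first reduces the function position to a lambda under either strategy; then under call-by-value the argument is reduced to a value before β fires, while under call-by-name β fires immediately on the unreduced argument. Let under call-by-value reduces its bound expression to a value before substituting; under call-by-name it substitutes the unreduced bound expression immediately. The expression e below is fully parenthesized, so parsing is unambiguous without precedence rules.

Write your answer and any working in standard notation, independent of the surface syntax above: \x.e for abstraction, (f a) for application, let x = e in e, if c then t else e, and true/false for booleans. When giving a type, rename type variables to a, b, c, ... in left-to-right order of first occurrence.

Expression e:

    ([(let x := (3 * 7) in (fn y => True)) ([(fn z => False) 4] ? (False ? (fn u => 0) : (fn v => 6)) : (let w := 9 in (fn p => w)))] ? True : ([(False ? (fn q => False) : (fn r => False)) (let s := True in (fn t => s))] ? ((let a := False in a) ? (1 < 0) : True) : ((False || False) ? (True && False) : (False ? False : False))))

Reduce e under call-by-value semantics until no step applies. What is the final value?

Answer: true

Working:
step 0: (if ((let x = (3 * 7) in (\y.true)) (if ((\z.false) 4) then (if false then (\u.0) else (\v.6)) else (let w = 9 in (\p.w)))) then true else (if ((if false then (\q.false) else (\r.false)) (let s = true in (\t.s))) then (if (let a = false in a) then (1 < 0) else true) else (if (false || false) then (true && false) else (if false then false else false))))
step 1: [delta@0.0.0] (if ((let x = 21 in (\y.true)) (if ((\z.false) 4) then (if false then (\u.0) else (\v.6)) else (let w = 9 in (\p.w)))) then true else (if ((if false then (\q.false) else (\r.false)) (let s = true in (\t.s))) then (if (let a = false in a) then (1 < 0) else true) else (if (false || false) then (true && false) else (if false then false else false))))
step 2: [let@0.0] (if ((\y.true) (if ((\z.false) 4) then (if false then (\u.0) else (\v.6)) else (let w = 9 in (\p.w)))) then true else (if ((if false then (\q.false) else (\r.false)) (let s = true in (\t.s))) then (if (let a = false in a) then (1 < 0) else true) else (if (false || false) then (true && false) else (if false then false else false))))
step 3: [beta@0.1.0] (if ((\y.true) (if false then (if false then (\u.0) else (\v.6)) else (let w = 9 in (\p.w)))) then true else (if ((if false then (\q.false) else (\r.false)) (let s = true in (\t.s))) then (if (let a = false in a) then (1 < 0) else true) else (if (false || false) then (true && false) else (if false then false else false))))
step 4: [if@0.1] (if ((\y.true) (let w = 9 in (\p.w))) then true else (if ((if false then (\q.false) else (\r.false)) (let s = true in (\t.s))) then (if (let a = false in a) then (1 < 0) else true) else (if (false || false) then (true && false) else (if false then false else false))))
step 5: [let@0.1] (if ((\y.true) (\p.9)) then true else (if ((if false then (\q.false) else (\r.false)) (let s = true in (\t.s))) then (if (let a = false in a) then (1 < 0) else true) else (if (false || false) then (true && false) else (if false then false else false))))
step 6: [beta@0] (if true then true else (if ((if false then (\q.false) else (\r.false)) (let s = true in (\t.s))) then (if (let a = false in a) then (1 < 0) else true) else (if (false || false) then (true && false) else (if false then false else false))))
step 7: [if@root] true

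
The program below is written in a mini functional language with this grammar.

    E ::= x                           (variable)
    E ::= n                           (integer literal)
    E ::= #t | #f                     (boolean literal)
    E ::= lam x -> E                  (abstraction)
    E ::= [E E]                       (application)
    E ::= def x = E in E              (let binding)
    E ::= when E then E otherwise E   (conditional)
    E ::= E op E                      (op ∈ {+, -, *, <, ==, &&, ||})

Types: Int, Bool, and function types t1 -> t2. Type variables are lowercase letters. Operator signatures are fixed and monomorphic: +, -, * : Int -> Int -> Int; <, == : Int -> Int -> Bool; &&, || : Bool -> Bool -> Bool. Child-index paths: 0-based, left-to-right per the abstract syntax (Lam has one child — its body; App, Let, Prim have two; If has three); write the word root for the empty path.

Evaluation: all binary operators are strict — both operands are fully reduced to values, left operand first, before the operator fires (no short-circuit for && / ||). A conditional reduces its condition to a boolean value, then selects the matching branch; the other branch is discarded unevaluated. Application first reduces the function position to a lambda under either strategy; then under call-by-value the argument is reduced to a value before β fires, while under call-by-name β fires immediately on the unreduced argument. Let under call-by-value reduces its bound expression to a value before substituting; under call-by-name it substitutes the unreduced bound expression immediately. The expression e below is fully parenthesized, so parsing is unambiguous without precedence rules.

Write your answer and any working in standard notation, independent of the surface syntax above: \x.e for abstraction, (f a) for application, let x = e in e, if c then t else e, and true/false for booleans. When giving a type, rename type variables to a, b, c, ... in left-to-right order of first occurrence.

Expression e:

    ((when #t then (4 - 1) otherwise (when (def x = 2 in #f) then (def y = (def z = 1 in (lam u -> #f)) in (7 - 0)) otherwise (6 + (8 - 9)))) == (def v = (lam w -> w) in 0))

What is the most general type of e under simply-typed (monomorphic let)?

Answer: Bool

Working:
  unify Bool ~ Bool
  unify Int ~ Int
  unify Int ~ Int
let x : Int
  unify Bool ~ Bool
let z : Int
\u._ : a -> Bool
let y : a -> Bool
  unify Int ~ Int
  unify Int ~ Int
  unify Int ~ Int
  unify Int ~ Int
  unify Int ~ Int
  unify Int ~ Int
  unify Int ~ Int
  unify Int ~ Int
  unify Int ~ Int
w : b
\w._ : b -> b
let v : b -> b
  unify Int ~ Int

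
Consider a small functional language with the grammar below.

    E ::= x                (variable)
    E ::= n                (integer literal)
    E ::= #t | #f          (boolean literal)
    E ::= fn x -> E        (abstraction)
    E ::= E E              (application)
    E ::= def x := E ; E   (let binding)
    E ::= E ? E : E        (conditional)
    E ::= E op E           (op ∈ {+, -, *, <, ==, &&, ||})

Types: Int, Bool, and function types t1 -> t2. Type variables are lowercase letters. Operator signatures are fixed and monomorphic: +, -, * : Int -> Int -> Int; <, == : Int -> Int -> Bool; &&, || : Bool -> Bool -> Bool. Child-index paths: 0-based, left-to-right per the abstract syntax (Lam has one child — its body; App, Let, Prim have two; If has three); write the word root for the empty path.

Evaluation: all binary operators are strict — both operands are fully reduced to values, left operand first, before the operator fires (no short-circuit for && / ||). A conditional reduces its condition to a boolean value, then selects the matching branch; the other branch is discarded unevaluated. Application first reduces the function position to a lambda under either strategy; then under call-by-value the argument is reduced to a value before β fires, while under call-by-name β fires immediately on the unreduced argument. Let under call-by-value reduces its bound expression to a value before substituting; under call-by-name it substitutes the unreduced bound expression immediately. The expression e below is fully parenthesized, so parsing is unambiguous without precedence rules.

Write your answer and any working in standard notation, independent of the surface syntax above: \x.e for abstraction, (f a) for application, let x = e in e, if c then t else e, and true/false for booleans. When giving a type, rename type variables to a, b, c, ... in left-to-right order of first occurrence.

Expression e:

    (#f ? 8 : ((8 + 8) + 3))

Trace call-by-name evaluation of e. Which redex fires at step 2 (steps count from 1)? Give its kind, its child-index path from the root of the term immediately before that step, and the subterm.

Answer: delta at 0 : (8 + 8)

Working:
step 0: (if false then 8 else ((8 + 8) + 3))
step 1: [if@root] ((8 + 8) + 3)
step 2: [delta@0] (16 + 3)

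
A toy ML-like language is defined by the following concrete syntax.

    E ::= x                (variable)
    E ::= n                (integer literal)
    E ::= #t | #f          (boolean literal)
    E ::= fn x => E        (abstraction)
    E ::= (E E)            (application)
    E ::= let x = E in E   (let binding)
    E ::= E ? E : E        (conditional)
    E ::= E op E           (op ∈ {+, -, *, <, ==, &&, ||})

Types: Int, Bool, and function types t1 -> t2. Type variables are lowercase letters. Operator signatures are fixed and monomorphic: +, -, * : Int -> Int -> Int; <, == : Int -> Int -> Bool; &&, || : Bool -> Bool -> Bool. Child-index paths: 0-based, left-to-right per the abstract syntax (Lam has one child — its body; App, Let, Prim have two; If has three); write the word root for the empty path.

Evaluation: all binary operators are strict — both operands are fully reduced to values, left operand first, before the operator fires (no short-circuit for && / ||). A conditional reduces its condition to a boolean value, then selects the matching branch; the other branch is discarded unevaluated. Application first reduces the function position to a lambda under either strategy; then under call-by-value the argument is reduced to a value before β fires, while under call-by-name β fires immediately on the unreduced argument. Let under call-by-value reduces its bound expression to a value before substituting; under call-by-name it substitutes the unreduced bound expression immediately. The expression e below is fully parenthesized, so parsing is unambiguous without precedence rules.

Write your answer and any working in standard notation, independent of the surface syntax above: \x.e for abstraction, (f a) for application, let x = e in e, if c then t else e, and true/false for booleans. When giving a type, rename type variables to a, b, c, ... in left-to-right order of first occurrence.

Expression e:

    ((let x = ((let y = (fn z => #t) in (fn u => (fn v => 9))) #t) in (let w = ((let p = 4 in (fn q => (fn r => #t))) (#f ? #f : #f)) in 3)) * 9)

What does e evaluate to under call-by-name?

Answer: 27

Working:
step 0: ((let x = ((let y = (\z.true) in (\u.(\v.9))) true) in (let w = ((let p = 4 in (\q.(\r.true))) (if false then false else false)) in 3)) * 9)
step 1: [let@0] ((let w = ((let p = 4 in (\q.(\r.true))) (if false then false else false)) in 3) * 9)
step 2: [let@0] (3 * 9)
step 3: [delta@root] 27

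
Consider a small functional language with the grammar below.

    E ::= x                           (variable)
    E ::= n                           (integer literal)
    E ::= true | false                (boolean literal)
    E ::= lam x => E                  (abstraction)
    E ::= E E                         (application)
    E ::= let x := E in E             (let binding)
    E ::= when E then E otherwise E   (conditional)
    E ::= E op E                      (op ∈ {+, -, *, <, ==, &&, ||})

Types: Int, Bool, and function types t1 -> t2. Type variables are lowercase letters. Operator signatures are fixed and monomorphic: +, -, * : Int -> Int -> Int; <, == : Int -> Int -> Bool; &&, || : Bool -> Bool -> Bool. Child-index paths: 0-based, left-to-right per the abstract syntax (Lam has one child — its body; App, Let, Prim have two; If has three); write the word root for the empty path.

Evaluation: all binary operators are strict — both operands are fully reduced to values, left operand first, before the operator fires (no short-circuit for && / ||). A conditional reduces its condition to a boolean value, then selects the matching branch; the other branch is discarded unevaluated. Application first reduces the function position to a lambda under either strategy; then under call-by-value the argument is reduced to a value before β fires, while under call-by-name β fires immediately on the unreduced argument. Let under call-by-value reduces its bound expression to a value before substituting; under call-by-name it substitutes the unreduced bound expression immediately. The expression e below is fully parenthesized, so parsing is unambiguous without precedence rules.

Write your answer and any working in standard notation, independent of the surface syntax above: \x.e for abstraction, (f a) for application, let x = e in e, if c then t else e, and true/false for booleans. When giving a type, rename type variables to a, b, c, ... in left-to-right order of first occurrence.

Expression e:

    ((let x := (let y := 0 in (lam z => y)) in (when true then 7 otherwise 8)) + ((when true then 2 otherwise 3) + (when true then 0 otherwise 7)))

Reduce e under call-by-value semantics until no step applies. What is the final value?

Answer: 9

Working:
step 0: ((let x = (let y = 0 in (\z.y)) in (if true then 7 else 8)) + ((if true then 2 else 3) + (if true then 0 else 7)))
step 1: [let@0.0] ((let x = (\z.0) in (if true then 7 else 8)) + ((if true then 2 else 3) + (if true then 0 else 7)))
step 2: [let@0] ((if true then 7 else 8) + ((if true then 2 else 3) + (if true then 0 else 7)))
step 3: [if@0] (7 + ((if true then 2 else 3) + (if true then 0 else 7)))
step 4: [if@1.0] (7 + (2 + (if true then 0 else 7)))
step 5: [if@1.1] (7 + (2 + 0))
step 6: [delta@1] (7 + 2)
step 7: [delta@root] 9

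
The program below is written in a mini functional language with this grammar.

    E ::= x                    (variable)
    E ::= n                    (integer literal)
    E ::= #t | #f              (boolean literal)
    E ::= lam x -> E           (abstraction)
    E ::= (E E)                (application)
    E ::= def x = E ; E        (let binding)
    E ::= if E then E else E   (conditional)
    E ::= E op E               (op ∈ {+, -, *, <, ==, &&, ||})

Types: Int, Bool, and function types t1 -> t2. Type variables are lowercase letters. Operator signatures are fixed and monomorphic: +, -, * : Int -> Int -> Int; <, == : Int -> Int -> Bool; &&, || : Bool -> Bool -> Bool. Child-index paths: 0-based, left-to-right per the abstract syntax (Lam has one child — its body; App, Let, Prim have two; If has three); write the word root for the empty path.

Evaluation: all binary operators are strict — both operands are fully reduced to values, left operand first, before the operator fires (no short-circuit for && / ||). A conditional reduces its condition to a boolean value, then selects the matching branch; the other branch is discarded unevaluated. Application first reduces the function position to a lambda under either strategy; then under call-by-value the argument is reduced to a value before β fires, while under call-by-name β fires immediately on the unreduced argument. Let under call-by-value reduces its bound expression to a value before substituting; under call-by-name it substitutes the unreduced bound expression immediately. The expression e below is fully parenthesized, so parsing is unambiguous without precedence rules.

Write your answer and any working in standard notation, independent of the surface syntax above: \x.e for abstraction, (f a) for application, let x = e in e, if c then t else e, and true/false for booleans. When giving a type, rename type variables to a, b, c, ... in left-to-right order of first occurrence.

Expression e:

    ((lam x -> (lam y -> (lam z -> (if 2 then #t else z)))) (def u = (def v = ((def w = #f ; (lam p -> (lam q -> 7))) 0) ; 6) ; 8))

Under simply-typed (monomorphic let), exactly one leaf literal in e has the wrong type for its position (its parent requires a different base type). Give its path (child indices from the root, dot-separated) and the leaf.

Derivation:
  unify Int ~ Bool
  FAIL: mismatch Int ~ Bool

Answer: 0.0.0.0.0 : 2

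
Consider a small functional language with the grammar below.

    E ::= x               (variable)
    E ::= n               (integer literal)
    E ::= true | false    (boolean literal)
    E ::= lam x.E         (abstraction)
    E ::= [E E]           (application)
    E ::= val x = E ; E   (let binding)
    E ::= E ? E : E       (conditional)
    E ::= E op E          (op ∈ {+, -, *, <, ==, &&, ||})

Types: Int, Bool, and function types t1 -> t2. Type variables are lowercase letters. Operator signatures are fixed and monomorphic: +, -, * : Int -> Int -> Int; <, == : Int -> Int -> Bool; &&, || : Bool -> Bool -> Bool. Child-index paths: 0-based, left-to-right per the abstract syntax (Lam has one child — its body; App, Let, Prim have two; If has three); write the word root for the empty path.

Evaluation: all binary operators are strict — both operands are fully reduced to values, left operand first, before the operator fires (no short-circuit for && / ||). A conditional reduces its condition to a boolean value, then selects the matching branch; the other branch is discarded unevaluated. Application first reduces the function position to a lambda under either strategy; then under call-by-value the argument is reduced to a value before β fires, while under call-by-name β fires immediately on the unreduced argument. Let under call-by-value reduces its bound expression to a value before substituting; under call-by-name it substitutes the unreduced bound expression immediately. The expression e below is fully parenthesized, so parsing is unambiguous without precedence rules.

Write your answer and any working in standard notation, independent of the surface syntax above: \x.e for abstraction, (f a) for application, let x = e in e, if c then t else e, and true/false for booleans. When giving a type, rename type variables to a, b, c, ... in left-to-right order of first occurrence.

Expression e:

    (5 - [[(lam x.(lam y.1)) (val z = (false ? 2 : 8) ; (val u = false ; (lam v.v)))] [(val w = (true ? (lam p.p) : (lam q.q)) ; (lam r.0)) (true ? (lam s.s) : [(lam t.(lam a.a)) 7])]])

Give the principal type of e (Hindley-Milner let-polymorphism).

Answer: Int

Trace:
  unify Int ~ Int
\y._ : b -> Int
\x._ : a -> b -> Int
  unify Bool ~ Bool
  unify Int ~ Int
let z : Int
let u : Bool
v : c
\v._ : c -> c
  unify a -> b -> Int ~ (c -> c) -> d
  unify a ~ c -> c
  unify b -> Int ~ d
_ _ : b -> Int
  unify Bool ~ Bool
p : e
\p._ : e -> e
q : f
\q._ : f -> f
  unify e -> e ~ f -> f
  unify e ~ f
  unify f ~ f
let w : forall. f -> f
\r._ : g -> Int
  unify Bool ~ Bool
s : h
\s._ : h -> h
a : j
\a._ : j -> j
\t._ : i -> j -> j
  unify i -> j -> j ~ Int -> k
  unify i ~ Int
  unify j -> j ~ k
_ _ : j -> j
  unify h -> h ~ j -> j
  unify h ~ j
  unify j ~ j
  unify g -> Int ~ (j -> j) -> l
  unify g ~ j -> j
  unify Int ~ l
_ _ : Int
  unify b -> Int ~ Int -> m
  unify b ~ Int
  unify Int ~ m
_ _ : Int
  unify Int ~ Int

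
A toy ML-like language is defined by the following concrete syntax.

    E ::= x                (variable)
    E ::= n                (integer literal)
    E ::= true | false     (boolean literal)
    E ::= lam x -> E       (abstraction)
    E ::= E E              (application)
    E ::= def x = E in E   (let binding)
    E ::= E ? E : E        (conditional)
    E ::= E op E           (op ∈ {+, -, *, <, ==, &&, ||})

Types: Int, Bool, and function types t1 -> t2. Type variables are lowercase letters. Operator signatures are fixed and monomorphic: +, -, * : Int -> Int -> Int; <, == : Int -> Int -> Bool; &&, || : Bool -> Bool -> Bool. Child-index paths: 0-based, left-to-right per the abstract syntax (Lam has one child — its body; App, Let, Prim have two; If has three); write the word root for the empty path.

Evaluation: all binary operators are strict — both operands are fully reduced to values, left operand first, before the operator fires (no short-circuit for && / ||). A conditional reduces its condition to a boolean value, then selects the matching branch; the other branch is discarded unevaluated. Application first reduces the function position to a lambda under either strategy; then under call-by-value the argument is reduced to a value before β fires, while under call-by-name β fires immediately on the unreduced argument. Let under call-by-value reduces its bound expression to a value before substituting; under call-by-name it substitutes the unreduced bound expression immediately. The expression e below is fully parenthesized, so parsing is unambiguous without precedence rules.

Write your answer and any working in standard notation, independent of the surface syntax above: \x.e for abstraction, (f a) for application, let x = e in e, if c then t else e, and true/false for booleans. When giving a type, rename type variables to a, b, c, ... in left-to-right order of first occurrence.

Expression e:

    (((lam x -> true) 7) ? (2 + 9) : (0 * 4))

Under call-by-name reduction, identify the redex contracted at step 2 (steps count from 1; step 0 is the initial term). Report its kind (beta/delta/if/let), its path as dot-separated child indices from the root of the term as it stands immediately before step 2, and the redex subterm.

Answer: if at root : (if true then (2 + 9) else (0 * 4))

Working:
step 0: (if ((\x.true) 7) then (2 + 9) else (0 * 4))
step 1: [beta@0] (if true then (2 + 9) else (0 * 4))
step 2: [if@root] (2 + 9)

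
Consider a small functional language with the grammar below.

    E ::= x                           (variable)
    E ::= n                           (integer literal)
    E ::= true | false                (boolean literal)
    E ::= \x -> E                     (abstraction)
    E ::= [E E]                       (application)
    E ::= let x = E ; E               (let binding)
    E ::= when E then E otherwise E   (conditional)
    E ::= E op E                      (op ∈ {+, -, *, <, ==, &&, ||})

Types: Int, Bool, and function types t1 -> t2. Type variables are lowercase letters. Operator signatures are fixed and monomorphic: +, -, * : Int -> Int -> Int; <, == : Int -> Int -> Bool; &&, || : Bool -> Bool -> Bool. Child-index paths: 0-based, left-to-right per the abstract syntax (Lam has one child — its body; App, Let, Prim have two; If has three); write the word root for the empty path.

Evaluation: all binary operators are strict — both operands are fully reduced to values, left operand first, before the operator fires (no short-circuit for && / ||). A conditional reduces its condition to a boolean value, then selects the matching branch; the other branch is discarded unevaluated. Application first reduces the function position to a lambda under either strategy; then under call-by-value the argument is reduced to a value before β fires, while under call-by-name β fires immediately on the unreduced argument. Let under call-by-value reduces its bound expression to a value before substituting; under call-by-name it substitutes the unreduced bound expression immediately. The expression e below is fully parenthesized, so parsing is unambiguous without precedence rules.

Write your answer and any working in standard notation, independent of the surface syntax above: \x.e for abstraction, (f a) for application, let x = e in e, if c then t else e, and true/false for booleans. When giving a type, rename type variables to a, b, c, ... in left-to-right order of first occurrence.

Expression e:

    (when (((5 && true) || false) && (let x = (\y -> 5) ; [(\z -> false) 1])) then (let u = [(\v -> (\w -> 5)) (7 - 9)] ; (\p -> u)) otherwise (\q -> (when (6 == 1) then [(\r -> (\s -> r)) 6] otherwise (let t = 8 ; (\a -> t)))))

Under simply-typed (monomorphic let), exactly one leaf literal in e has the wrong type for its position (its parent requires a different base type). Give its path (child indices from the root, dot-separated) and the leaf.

Answer: 0.0.0.0 : 5

Trace:
  unify Int ~ Bool
  FAIL: mismatch Int ~ Bool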